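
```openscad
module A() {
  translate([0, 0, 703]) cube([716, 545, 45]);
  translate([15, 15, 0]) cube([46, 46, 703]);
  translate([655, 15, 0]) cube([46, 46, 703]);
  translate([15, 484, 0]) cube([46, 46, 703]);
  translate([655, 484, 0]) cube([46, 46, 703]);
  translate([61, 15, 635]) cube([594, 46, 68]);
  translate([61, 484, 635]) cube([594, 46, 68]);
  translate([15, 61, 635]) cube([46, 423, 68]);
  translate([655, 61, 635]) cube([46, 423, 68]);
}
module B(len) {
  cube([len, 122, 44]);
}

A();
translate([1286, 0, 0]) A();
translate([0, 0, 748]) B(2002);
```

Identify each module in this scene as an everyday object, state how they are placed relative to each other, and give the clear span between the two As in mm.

Second table starts at x = 1286; first ends at x = 716; clear span = 1286 − 716 = 570 mm.

A is a table. B is a beam. A beam spans the tops of two tables. The clear span between the two tables is 570 mm.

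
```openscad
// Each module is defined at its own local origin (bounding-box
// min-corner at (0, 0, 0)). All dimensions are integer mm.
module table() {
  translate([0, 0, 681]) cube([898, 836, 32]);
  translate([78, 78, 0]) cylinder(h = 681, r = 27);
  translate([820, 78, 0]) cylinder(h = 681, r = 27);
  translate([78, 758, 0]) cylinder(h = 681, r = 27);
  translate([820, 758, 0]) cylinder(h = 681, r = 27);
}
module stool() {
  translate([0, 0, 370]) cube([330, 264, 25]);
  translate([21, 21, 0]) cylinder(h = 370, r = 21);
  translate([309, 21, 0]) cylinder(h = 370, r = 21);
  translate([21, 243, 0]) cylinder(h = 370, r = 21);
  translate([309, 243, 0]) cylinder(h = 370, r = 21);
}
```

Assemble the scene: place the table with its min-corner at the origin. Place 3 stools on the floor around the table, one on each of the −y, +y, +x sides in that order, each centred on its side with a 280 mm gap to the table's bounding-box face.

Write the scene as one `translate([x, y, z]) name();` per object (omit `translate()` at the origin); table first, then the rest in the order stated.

table();
translate([284, -544, 0]) stool();
translate([284, 1116, 0]) stool();
translate([1178, 286, 0]) stool();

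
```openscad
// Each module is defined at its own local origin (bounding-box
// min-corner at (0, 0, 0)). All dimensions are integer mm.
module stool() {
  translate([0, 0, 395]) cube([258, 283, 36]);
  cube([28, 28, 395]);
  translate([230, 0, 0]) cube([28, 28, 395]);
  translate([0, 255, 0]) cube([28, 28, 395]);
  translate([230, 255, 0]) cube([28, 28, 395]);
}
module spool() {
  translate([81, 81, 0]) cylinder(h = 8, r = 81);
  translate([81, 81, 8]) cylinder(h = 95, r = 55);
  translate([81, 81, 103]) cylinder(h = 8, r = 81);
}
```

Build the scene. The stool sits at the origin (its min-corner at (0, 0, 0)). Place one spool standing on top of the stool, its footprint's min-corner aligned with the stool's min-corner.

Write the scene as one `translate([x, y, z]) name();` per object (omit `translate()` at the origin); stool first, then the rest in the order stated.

stool();
translate([0, 0, 431]) spool();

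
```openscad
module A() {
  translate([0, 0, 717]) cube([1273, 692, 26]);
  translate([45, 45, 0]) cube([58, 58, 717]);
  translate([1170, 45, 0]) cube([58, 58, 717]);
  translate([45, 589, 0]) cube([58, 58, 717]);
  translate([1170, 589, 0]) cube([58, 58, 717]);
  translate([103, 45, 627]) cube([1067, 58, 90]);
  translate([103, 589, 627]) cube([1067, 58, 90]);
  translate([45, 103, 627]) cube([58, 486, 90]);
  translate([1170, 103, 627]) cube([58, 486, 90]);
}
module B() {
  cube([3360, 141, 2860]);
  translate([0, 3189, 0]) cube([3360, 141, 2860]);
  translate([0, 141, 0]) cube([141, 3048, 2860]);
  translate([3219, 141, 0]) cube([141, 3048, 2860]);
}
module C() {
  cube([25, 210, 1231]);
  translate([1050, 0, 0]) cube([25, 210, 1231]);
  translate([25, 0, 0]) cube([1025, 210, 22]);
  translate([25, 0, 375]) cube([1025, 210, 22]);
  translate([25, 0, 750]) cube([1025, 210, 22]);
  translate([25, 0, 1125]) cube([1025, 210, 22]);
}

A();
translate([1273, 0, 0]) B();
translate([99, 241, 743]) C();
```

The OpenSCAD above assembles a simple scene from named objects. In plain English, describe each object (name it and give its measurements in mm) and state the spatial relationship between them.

A is a rectangular dining table. The top is 1273×692×26 mm with its upper surface at z = 743 mm. It stands on four 58×58 mm square legs, each inset 45 mm from the nearest pair of top edges, running from the floor to the underside of the top. Four apron rails, 58 mm thick and 90 mm tall, run between adjacent legs with their top edges flush with the underside of the top and their outer faces flush with the legs' outer faces.

B is the wall frame of a small rectangular building: four walls, each 2860 mm tall and 141 mm thick, enclosing a footprint 3360 mm (x) by 3330 mm (y) outside-to-outside, with no floor or roof. The front and back walls (the −y and +y sides) span the full width; the two side walls fit between them.

C is a bookshelf 1075 mm wide overall, 210 mm deep and 1231 mm tall. The two sides are 25 mm thick vertical panels. 4 horizontal shelves of 22 mm thickness span between the inner faces of the sides; the lowest shelf sits on the floor and shelves are stacked with a clear vertical gap of 353 mm between each pair.

The house frame is against the table's +x side, with their −y faces flush. The bookshelf is on top of the table, centred.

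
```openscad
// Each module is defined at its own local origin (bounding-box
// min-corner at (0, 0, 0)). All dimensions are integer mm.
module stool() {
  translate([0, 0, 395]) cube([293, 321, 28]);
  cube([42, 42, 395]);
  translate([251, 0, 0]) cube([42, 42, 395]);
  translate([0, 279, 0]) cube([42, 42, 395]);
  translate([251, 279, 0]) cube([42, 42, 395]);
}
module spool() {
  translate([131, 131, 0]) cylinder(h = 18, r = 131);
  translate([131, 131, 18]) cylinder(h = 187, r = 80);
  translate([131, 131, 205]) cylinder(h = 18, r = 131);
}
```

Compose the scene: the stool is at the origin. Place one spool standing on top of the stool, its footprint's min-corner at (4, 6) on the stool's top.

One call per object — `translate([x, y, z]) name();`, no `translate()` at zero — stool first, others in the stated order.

stool();
translate([4, 6, 423]) spool();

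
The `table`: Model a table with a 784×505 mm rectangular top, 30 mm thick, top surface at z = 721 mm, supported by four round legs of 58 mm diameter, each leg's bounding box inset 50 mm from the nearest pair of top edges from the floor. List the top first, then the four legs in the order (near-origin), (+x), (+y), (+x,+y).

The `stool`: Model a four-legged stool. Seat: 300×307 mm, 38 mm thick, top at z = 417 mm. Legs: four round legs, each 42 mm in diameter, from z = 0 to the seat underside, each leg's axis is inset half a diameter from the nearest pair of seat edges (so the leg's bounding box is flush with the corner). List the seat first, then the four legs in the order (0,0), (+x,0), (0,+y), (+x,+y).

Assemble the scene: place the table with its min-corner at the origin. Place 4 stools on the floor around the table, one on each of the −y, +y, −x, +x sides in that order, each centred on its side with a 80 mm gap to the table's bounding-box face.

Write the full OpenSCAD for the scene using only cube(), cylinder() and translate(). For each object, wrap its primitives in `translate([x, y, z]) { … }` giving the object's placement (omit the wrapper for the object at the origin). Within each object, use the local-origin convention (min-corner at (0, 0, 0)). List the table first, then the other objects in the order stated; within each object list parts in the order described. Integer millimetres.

translate([0, 0, 691]) cube([784, 505, 30]);
translate([79, 79, 0]) cylinder(h = 691, r = 29);
translate([705, 79, 0]) cylinder(h = 691, r = 29);
translate([79, 426, 0]) cylinder(h = 691, r = 29);
translate([705, 426, 0]) cylinder(h = 691, r = 29);
translate([242, -387, 0]) {
  translate([0, 0, 379]) cube([300, 307, 38]);
  translate([21, 21, 0]) cylinder(h = 379, r = 21);
  translate([279, 21, 0]) cylinder(h = 379, r = 21);
  translate([21, 286, 0]) cylinder(h = 379, r = 21);
  translate([279, 286, 0]) cylinder(h = 379, r = 21);
}
translate([242, 585, 0]) {
  translate([0, 0, 379]) cube([300, 307, 38]);
  translate([21, 21, 0]) cylinder(h = 379, r = 21);
  translate([279, 21, 0]) cylinder(h = 379, r = 21);
  translate([21, 286, 0]) cylinder(h = 379, r = 21);
  translate([279, 286, 0]) cylinder(h = 379, r = 21);
}
translate([-380, 99, 0]) {
  translate([0, 0, 379]) cube([300, 307, 38]);
  translate([21, 21, 0]) cylinder(h = 379, r = 21);
  translate([279, 21, 0]) cylinder(h = 379, r = 21);
  translate([21, 286, 0]) cylinder(h = 379, r = 21);
  translate([279, 286, 0]) cylinder(h = 379, r = 21);
}
translate([864, 99, 0]) {
  translate([0, 0, 379]) cube([300, 307, 38]);
  translate([21, 21, 0]) cylinder(h = 379, r = 21);
  translate([279, 21, 0]) cylinder(h = 379, r = 21);
  translate([21, 286, 0]) cylinder(h = 379, r = 21);
  translate([279, 286, 0]) cylinder(h = 379, r = 21);
}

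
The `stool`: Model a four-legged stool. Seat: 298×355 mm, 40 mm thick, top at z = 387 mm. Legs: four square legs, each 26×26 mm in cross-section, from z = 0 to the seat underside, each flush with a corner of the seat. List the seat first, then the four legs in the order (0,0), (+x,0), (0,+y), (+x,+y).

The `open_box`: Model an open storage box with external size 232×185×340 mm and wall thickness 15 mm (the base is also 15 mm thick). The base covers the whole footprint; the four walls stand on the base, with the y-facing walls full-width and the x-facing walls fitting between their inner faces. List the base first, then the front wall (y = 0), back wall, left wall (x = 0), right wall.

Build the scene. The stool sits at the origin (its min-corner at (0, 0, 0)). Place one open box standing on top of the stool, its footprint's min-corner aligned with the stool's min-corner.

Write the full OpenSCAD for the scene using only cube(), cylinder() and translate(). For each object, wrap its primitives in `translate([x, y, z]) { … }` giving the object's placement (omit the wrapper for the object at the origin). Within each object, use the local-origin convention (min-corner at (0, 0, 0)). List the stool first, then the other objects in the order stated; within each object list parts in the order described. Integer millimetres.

translate([0, 0, 347]) cube([298, 355, 40]);
cube([26, 26, 347]);
translate([272, 0, 0]) cube([26, 26, 347]);
translate([0, 329, 0]) cube([26, 26, 347]);
translate([272, 329, 0]) cube([26, 26, 347]);
translate([0, 0, 387]) {
  cube([232, 185, 15]);
  translate([0, 0, 15]) cube([232, 15, 325]);
  translate([0, 170, 15]) cube([232, 15, 325]);
  translate([0, 15, 15]) cube([15, 155, 325]);
  translate([217, 15, 15]) cube([15, 155, 325]);
}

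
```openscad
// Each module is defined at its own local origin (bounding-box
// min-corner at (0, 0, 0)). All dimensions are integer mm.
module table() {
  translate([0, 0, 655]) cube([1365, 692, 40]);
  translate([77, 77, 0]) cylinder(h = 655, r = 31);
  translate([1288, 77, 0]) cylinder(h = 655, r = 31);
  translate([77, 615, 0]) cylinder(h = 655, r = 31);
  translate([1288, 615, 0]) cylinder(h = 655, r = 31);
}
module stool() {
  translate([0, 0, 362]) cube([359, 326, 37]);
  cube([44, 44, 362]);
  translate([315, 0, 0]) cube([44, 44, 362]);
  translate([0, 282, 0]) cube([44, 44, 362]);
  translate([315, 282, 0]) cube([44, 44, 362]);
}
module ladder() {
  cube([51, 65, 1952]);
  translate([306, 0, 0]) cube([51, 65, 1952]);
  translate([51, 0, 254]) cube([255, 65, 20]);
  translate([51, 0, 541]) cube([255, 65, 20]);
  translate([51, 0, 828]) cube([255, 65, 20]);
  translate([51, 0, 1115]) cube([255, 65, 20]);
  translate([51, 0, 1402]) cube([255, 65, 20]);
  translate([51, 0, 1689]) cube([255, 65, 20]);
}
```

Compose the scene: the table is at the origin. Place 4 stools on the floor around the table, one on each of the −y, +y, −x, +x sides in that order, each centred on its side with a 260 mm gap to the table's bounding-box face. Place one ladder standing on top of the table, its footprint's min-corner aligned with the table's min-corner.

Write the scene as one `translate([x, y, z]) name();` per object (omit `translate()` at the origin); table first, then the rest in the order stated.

table();
translate([503, -586, 0]) stool();
translate([503, 952, 0]) stool();
translate([-619, 183, 0]) stool();
translate([1625, 183, 0]) stool();
translate([0, 0, 695]) ladder();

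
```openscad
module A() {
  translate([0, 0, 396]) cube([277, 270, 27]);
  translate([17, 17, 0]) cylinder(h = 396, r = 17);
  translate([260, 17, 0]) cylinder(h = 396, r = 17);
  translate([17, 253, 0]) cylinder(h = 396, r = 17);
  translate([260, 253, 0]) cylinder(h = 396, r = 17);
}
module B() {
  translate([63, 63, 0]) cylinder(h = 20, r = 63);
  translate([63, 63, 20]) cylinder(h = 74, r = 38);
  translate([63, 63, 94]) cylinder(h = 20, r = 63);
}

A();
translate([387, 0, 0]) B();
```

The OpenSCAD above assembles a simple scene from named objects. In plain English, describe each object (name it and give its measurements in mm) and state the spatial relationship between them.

A is a simple wooden stool: a rectangular seat 277 mm (x) by 270 mm (y), 27 mm thick, top face at z = 423 mm, on four round legs, each 34 mm in diameter. The legs rest on z = 0, each leg's axis is inset half a diameter from the nearest pair of seat edges (so the leg's bounding box is flush with the corner).

B is a spool: two coaxial disc flanges of radius 63 mm and thickness 20 mm, joined by a core cylinder of radius 38 mm and height 74 mm. The lower flange rests on z = 0 and the three cylinders share a vertical axis.

The spool is on the floor beside the stool on its +x side.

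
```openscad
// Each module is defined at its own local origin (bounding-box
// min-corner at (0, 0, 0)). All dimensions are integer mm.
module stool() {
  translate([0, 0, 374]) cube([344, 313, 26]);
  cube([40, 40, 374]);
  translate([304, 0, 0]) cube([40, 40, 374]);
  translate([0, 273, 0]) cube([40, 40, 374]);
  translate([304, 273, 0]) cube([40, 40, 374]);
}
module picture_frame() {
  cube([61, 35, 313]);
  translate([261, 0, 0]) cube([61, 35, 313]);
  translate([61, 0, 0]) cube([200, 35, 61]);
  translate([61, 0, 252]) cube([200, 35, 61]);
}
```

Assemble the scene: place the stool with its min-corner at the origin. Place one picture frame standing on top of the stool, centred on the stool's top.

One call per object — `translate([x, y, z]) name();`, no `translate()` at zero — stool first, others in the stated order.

stool();
translate([11, 139, 400]) picture_frame();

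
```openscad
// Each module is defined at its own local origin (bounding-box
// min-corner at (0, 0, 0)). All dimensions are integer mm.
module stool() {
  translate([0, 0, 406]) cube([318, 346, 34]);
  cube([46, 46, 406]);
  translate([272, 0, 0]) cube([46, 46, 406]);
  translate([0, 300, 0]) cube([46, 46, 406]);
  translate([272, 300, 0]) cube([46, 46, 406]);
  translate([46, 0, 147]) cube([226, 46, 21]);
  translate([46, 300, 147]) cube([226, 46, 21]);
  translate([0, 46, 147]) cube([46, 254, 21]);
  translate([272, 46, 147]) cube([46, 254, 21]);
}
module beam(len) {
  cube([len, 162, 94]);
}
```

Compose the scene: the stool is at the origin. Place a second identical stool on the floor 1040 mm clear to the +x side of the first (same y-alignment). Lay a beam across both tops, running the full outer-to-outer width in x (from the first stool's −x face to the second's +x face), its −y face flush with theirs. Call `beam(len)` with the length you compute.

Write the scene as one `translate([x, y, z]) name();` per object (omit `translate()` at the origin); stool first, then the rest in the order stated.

stool();
translate([1358, 0, 0]) stool();
translate([0, 0, 440]) beam(1676);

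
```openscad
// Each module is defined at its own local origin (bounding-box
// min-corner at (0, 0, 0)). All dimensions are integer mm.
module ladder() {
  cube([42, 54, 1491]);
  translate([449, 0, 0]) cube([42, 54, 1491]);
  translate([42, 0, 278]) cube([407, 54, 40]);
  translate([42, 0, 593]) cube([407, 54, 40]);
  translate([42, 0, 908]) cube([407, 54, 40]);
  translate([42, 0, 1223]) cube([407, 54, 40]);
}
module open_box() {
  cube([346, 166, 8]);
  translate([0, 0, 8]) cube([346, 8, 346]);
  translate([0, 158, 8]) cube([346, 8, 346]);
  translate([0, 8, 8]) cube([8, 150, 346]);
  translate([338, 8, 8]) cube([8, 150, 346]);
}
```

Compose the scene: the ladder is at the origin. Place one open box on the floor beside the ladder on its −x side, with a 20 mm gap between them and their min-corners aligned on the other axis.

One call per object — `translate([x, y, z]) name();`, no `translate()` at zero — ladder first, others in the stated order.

ladder();
translate([-366, 0, 0]) open_box();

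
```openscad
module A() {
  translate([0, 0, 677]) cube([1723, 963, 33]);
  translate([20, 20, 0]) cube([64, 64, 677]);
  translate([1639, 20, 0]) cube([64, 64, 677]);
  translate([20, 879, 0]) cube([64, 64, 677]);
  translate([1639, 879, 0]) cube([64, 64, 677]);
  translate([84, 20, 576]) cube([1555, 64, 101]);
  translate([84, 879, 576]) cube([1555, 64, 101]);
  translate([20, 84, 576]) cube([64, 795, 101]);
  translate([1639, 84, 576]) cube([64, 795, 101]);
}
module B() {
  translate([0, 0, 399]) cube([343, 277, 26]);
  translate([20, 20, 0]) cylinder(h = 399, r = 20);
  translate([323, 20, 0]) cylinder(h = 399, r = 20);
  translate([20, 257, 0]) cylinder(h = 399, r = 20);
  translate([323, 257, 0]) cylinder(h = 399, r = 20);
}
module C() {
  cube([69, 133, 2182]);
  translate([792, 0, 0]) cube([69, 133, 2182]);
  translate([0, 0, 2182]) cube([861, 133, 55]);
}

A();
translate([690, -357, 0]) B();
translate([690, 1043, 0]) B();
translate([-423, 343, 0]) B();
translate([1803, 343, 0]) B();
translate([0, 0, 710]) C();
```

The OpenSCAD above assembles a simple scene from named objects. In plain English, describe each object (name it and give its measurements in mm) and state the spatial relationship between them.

A is a rectangular dining table. The top is 1723×963×33 mm with its upper surface at z = 710 mm. It stands on four 64×64 mm square legs, each inset 20 mm from the nearest pair of top edges, running from the floor to the underside of the top. Four apron rails, 64 mm thick and 101 mm tall, run between adjacent legs with their top edges flush with the underside of the top and their outer faces flush with the legs' outer faces.

B is a four-legged stool. The seat is a 343×277×26 mm slab whose top surface is at z = 425 mm; four round legs, each 40 mm in diameter, run from the floor (z = 0) to the underside of the seat, each leg's axis is inset half a diameter from the nearest pair of seat edges (so the leg's bounding box is flush with the corner).

C is a door frame. The clear opening is 723 mm wide and 2182 mm high. Two 69 mm wide jambs, 133 mm deep, stand either side of the opening from the floor to the top of the opening. A 55 mm thick head sits across the top of both jambs, spanning the full outside width of the frame.

Four stools sit around the table at the −y, +y, −x, +x sides. The door frame is on top of the table.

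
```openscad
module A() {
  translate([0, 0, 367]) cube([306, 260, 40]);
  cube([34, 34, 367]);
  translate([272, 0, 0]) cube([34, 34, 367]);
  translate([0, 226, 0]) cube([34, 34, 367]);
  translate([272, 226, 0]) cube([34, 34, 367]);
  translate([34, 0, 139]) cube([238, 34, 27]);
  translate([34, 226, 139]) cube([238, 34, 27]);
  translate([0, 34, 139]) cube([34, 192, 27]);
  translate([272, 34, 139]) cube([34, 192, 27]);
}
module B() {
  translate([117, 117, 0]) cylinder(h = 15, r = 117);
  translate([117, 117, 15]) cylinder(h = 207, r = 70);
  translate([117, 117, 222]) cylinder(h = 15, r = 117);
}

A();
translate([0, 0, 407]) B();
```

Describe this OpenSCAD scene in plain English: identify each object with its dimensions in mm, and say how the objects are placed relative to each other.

A is a four-legged stool. The seat is a 306×260×40 mm slab whose top surface is at z = 407 mm; four square legs, each 34×34 mm in cross-section, run from the floor (z = 0) to the underside of the seat, each flush with a corner of the seat. Four stretchers, 34 mm wide and 27 mm tall, connect adjacent legs with their undersides at z = 139 mm, each running between the inner faces of the legs it joins and aligned with the legs' outer faces on the other axis.

B is a spool: two coaxial disc flanges of radius 117 mm and thickness 15 mm, joined by a core cylinder of radius 70 mm and height 207 mm. The lower flange rests on z = 0 and the three cylinders share a vertical axis.

The spool is on top of the stool.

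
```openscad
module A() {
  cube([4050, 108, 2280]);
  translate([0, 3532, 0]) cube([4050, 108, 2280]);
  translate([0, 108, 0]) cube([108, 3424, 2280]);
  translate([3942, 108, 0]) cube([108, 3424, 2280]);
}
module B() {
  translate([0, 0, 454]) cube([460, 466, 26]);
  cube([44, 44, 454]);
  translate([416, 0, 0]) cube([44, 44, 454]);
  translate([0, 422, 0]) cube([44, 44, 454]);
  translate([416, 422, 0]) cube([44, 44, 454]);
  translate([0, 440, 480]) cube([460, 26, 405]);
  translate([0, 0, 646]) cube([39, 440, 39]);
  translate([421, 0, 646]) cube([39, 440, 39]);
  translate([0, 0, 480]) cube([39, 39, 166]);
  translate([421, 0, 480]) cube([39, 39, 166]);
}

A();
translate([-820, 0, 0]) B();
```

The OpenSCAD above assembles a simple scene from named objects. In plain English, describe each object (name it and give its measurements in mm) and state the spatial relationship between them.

A is a box-shaped house frame (walls only): outside footprint 4050×3640 mm, wall height 2280 mm, wall thickness 108 mm. The two y-facing walls run the full x-width; the two x-facing walls fit between the inner faces of the y-facing walls.

B is a chair. The seat is a 460×466×26 mm slab with its top at z = 480 mm, on four 44×44 mm corner legs (flush with the seat edges, standing on z = 0). A flat backrest 26 mm thick, 405 mm tall, spans the full seat width and rises from the seat top along its +y edge, rear face flush with the rear of the seat. Two armrests of 39×39 mm section run along each side from the seat's front edge to the front of the backrest, top faces 205 mm above the seat top and outer faces flush with the seat's x-edges; a 39×39 mm post under the front of each armrest stands on the seat at the front corner.

The chair is on the floor beside the house frame on its −x side.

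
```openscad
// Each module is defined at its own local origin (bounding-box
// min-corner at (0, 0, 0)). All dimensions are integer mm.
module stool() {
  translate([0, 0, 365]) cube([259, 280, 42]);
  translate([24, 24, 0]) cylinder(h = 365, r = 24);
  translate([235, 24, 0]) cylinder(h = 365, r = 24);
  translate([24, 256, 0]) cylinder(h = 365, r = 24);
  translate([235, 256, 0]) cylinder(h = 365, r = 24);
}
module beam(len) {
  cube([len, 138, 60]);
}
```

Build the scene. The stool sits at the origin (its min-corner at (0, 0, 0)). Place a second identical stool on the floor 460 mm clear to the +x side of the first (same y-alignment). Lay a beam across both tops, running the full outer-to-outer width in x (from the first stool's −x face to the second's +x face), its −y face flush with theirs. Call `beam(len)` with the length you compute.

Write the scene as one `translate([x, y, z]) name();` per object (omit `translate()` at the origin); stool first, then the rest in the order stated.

stool();
translate([719, 0, 0]) stool();
translate([0, 0, 407]) beam(978);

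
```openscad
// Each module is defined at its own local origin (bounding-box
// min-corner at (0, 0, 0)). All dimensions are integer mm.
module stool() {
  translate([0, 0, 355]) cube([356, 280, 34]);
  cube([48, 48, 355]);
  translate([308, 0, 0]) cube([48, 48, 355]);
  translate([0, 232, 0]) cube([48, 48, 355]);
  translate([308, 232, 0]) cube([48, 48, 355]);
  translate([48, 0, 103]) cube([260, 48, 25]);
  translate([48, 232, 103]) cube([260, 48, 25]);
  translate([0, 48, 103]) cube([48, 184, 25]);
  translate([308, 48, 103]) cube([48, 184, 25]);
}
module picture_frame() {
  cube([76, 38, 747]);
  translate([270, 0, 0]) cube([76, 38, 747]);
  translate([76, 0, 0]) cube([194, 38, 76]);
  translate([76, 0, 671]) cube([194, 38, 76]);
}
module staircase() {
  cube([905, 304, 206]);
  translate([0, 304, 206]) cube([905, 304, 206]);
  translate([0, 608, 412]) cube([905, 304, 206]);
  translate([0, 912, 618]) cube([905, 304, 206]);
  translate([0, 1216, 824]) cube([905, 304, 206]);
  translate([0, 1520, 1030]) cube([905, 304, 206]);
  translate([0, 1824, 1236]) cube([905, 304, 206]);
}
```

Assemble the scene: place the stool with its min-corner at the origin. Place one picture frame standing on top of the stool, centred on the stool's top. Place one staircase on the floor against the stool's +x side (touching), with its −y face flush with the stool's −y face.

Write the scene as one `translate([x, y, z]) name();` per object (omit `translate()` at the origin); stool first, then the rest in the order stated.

stool();
translate([5, 121, 389]) picture_frame();
translate([356, 0, 0]) staircase();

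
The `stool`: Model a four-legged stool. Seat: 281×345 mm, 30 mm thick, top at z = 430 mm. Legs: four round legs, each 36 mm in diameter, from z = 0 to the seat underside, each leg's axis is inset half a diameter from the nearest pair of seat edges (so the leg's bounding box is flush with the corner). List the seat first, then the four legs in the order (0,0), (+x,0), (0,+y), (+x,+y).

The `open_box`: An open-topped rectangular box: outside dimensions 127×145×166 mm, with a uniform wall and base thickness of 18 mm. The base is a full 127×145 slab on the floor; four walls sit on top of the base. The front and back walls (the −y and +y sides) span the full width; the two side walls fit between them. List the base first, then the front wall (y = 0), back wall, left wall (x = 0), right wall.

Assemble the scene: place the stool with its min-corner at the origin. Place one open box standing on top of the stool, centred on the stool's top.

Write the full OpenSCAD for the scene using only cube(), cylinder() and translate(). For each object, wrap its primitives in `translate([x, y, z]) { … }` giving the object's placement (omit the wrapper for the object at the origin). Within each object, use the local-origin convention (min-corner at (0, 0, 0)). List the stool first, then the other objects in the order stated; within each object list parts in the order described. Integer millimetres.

translate([0, 0, 400]) cube([281, 345, 30]);
translate([18, 18, 0]) cylinder(h = 400, r = 18);
translate([263, 18, 0]) cylinder(h = 400, r = 18);
translate([18, 327, 0]) cylinder(h = 400, r = 18);
translate([263, 327, 0]) cylinder(h = 400, r = 18);
translate([77, 100, 430]) {
  cube([127, 145, 18]);
  translate([0, 0, 18]) cube([127, 18, 148]);
  translate([0, 127, 18]) cube([127, 18, 148]);
  translate([0, 18, 18]) cube([18, 109, 148]);
  translate([109, 18, 18]) cube([18, 109, 148]);
}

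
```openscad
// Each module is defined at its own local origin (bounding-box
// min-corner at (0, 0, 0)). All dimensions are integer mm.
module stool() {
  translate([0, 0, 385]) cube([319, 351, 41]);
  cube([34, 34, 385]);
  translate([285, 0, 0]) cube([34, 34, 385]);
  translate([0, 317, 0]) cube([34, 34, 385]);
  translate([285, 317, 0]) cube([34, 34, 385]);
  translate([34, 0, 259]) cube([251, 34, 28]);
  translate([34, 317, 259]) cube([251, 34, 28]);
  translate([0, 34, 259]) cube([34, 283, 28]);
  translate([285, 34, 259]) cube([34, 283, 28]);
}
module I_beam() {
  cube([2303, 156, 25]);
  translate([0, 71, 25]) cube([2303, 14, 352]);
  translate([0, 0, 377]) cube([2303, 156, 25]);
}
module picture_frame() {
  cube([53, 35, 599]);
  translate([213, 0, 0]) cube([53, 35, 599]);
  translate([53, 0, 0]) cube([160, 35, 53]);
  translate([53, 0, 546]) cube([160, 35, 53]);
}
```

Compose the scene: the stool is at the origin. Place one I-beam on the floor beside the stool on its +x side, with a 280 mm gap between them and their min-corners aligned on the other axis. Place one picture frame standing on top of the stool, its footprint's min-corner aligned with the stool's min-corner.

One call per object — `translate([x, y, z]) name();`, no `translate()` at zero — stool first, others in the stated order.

stool();
translate([599, 0, 0]) I_beam();
translate([0, 0, 426]) picture_frame();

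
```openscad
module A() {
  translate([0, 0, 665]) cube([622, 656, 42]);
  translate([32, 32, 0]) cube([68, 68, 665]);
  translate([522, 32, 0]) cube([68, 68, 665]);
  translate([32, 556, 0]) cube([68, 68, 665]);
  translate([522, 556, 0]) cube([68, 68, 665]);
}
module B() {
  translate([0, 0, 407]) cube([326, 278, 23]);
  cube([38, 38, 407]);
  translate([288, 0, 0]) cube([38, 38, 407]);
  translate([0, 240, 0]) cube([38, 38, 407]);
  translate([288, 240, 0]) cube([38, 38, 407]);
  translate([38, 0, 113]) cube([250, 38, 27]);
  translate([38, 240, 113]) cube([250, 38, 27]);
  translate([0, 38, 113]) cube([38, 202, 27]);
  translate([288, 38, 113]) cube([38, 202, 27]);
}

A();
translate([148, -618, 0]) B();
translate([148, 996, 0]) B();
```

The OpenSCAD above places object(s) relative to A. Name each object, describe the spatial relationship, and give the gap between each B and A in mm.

Each stool's nearest face is 340 mm from the table's bounding box.

A is a table. B is a stool. Two stools sit around the table at the −y, +y sides. The gap between each stool and the table is 340 mm.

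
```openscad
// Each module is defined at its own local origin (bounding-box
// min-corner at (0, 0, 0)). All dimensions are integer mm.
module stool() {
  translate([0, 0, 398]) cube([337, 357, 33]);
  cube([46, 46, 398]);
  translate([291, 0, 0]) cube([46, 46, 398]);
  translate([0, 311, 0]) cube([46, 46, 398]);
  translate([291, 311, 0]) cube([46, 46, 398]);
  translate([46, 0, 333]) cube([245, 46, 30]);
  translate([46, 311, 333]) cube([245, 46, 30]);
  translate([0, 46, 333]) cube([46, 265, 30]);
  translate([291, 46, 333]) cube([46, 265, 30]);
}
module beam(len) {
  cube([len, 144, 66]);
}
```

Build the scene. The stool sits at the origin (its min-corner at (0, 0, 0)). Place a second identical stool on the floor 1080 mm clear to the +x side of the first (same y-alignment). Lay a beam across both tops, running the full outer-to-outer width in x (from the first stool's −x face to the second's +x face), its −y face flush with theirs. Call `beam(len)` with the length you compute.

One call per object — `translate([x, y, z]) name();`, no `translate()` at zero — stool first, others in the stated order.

stool();
translate([1417, 0, 0]) stool();
translate([0, 0, 431]) beam(1754);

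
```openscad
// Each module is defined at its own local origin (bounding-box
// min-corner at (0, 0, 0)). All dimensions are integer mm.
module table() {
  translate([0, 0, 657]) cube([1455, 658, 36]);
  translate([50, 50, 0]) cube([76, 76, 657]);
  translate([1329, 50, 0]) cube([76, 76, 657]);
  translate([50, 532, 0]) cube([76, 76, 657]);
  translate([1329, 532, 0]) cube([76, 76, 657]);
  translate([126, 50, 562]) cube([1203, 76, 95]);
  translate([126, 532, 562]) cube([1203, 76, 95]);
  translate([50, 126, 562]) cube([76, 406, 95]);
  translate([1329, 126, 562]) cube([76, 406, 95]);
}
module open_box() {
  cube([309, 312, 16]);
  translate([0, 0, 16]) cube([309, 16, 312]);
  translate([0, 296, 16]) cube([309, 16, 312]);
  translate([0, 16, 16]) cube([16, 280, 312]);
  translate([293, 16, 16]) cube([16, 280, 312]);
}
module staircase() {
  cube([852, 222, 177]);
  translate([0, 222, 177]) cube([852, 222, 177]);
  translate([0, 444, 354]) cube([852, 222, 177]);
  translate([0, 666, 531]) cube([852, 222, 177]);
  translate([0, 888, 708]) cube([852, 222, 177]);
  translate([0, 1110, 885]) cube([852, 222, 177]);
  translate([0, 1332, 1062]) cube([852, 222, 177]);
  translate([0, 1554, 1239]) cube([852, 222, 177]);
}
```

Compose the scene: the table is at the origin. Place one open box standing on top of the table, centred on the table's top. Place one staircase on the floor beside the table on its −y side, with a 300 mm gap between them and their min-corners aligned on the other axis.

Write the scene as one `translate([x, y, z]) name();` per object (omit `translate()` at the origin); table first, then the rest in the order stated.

table();
translate([573, 173, 693]) open_box();
translate([0, -2076, 0]) staircase();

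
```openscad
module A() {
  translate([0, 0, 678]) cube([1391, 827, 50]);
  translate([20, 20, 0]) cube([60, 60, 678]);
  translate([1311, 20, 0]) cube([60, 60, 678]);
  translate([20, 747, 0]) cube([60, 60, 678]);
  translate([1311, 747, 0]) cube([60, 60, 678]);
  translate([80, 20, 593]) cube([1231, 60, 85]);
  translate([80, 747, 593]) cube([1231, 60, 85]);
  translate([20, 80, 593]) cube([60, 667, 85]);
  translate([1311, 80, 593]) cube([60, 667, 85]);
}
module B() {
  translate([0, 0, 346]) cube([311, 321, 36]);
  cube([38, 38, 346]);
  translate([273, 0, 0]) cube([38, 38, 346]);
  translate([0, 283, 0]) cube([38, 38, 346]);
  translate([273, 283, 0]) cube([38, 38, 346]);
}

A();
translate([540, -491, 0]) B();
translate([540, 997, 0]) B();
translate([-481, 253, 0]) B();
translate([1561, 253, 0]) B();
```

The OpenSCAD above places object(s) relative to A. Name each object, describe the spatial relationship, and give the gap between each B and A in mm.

A is a table. B is a stool. Four stools sit around the table at the −y, +y, −x, +x sides. The gap between each stool and the table is 170 mm.

Each stool's nearest face is 170 mm from the table's bounding box.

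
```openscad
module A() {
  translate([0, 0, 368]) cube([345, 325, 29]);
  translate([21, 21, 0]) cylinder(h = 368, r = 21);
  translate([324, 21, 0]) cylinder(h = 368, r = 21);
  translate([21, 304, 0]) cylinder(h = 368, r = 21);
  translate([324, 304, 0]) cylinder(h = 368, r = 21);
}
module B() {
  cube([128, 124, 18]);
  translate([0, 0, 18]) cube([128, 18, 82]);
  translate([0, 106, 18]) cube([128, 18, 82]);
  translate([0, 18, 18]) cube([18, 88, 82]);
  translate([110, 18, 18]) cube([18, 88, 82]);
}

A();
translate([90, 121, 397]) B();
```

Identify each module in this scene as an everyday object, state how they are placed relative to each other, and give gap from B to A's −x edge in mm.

A is a stool. B is an open box. The open box is on top of the stool. The gap from the open box to the stool's −x edge is 90 mm.

The open box's min-x is at 90; the stool's min-x is 0; gap = 90 mm.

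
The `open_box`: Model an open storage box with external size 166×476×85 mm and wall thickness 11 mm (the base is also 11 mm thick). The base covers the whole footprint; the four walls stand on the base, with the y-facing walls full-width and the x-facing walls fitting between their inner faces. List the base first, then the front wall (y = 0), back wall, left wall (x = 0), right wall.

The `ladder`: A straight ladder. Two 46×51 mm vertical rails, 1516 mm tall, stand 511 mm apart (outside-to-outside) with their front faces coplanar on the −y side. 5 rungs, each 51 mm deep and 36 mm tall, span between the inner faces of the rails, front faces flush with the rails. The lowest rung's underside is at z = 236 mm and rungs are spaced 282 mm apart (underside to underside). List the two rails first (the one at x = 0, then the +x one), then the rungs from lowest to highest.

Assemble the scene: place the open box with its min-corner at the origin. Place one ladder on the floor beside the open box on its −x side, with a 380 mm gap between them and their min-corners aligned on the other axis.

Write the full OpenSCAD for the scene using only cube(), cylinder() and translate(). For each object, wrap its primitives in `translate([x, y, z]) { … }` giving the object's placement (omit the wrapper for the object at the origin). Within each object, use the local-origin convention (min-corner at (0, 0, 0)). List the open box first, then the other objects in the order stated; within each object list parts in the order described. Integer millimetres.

cube([166, 476, 11]);
translate([0, 0, 11]) cube([166, 11, 74]);
translate([0, 465, 11]) cube([166, 11, 74]);
translate([0, 11, 11]) cube([11, 454, 74]);
translate([155, 11, 11]) cube([11, 454, 74]);
translate([-891, 0, 0]) {
  cube([46, 51, 1516]);
  translate([465, 0, 0]) cube([46, 51, 1516]);
  translate([46, 0, 236]) cube([419, 51, 36]);
  translate([46, 0, 518]) cube([419, 51, 36]);
  translate([46, 0, 800]) cube([419, 51, 36]);
  translate([46, 0, 1082]) cube([419, 51, 36]);
  translate([46, 0, 1364]) cube([419, 51, 36]);
}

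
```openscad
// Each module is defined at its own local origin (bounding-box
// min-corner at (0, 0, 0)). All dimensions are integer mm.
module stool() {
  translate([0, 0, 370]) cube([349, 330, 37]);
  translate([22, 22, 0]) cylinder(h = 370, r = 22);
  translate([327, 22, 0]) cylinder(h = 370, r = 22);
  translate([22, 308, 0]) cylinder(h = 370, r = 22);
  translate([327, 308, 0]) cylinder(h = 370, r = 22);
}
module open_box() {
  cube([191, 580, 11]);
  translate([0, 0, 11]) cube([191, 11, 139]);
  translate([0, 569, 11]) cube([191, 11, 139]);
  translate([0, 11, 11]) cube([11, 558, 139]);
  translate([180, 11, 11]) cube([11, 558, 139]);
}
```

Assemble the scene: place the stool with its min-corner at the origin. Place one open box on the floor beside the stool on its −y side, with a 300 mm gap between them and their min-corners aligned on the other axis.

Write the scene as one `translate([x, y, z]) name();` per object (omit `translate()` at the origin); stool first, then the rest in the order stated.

stool();
translate([0, -880, 0]) open_box();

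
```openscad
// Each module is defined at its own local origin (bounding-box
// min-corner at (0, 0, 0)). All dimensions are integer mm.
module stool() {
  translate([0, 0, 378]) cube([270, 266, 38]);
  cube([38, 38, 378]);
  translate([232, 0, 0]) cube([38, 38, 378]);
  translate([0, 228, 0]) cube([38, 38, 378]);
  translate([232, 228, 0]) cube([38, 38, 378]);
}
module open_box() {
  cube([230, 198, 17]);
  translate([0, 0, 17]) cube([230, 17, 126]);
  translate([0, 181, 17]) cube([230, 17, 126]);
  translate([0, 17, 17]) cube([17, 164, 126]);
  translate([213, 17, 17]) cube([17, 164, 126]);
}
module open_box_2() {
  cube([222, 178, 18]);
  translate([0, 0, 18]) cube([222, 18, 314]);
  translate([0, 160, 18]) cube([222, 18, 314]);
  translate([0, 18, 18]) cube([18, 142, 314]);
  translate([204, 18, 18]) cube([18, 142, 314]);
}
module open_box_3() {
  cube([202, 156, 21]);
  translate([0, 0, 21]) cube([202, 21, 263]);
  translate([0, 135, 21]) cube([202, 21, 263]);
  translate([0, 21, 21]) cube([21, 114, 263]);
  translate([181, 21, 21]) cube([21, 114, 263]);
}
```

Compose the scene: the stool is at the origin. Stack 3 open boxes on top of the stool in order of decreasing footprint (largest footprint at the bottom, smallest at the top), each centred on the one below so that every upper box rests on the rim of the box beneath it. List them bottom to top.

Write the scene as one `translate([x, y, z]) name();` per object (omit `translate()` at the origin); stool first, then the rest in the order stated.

stool();
translate([20, 34, 416]) open_box();
translate([24, 44, 559]) open_box_2();
translate([34, 55, 891]) open_box_3();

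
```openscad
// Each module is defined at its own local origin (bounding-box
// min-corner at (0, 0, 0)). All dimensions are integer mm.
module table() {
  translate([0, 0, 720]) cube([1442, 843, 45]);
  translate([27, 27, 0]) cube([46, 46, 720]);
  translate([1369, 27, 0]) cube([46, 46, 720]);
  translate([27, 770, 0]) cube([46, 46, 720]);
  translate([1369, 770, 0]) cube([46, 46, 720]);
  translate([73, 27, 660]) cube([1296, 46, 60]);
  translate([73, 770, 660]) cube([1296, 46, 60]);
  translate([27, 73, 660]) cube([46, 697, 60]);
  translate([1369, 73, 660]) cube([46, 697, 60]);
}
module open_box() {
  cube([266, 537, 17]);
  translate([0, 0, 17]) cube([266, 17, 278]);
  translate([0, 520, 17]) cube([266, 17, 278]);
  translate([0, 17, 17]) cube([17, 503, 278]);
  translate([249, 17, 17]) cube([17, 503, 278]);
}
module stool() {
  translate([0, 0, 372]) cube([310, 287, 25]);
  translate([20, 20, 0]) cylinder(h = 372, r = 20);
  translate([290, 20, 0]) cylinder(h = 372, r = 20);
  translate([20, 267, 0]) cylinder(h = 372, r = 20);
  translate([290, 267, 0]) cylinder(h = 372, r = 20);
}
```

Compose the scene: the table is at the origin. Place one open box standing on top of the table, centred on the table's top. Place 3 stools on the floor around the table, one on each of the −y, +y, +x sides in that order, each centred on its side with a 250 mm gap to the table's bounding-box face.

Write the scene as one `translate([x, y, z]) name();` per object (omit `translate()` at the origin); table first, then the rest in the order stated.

table();
translate([588, 153, 765]) open_box();
translate([566, -537, 0]) stool();
translate([566, 1093, 0]) stool();
translate([1692, 278, 0]) stool();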